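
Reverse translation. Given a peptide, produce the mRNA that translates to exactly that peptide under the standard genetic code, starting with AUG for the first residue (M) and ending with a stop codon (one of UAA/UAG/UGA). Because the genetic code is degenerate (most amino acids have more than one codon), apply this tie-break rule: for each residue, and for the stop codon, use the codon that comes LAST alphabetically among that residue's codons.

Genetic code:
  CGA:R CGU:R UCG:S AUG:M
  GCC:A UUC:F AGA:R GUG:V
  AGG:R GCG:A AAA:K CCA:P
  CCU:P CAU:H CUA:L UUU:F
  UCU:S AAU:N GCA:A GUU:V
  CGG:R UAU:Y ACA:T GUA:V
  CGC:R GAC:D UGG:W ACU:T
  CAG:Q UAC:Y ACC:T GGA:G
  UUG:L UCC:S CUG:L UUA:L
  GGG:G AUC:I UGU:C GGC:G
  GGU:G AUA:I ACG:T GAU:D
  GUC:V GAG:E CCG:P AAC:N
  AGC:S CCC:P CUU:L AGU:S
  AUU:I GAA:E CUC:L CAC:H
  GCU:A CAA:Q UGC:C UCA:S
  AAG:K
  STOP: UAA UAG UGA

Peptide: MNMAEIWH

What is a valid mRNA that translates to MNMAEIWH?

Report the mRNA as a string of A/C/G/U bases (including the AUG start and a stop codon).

Answer: mRNA: AUGAAUAUGGCUGAGAUUUGGCAUUGA

Derivation:
residue 1: M -> AUG (start codon)
residue 2: N codons sorted = AAC,AAU -> pick last = AAU
residue 3: M -> AUG (only codon)
residue 4: A codons sorted = GCA,GCC,GCG,GCU -> pick last = GCU
residue 5: E codons sorted = GAA,GAG -> pick last = GAG
residue 6: I codons sorted = AUA,AUC,AUU -> pick last = AUU
residue 7: W -> UGG (only codon)
residue 8: H codons sorted = CAC,CAU -> pick last = CAU
terminator: stop codons sorted = UAA,UAG,UGA -> pick last = UGA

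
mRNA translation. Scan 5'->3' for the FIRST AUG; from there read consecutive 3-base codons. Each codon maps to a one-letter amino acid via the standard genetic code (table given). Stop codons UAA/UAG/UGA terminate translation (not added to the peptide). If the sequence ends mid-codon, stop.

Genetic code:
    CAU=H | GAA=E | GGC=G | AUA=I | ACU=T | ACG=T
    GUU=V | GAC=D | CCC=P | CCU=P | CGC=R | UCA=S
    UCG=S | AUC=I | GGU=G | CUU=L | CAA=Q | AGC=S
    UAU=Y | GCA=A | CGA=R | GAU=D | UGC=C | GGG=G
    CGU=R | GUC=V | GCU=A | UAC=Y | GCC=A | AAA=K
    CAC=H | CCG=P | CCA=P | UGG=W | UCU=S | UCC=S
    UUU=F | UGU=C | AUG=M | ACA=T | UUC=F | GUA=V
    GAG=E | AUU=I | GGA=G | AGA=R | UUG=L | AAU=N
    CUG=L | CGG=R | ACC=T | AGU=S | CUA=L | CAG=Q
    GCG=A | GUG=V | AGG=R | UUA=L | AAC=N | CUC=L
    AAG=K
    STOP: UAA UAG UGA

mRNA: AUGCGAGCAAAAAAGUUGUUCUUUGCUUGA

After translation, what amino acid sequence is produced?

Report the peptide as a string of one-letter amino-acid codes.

start AUG at pos 0
pos 0: AUG -> M; peptide=M
pos 3: CGA -> R; peptide=MR
pos 6: GCA -> A; peptide=MRA
pos 9: AAA -> K; peptide=MRAK
pos 12: AAG -> K; peptide=MRAKK
pos 15: UUG -> L; peptide=MRAKKL
pos 18: UUC -> F; peptide=MRAKKLF
pos 21: UUU -> F; peptide=MRAKKLFF
pos 24: GCU -> A; peptide=MRAKKLFFA
pos 27: UGA -> STOP

Answer: MRAKKLFFA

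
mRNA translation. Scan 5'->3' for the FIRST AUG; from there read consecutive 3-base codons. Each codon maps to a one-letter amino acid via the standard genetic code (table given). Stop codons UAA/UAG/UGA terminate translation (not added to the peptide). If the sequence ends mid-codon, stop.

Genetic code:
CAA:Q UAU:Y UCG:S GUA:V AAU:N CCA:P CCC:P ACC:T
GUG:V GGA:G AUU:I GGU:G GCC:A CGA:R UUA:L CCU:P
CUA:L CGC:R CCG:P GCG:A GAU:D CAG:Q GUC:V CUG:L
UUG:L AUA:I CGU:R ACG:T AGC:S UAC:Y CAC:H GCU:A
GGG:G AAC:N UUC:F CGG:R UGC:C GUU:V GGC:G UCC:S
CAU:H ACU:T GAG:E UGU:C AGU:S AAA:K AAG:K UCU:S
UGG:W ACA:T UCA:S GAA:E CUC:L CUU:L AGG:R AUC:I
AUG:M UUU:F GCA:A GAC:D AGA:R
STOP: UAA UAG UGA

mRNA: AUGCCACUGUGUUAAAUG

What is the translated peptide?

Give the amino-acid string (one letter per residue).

start AUG at pos 0
pos 0: AUG -> M; peptide=M
pos 3: CCA -> P; peptide=MP
pos 6: CUG -> L; peptide=MPL
pos 9: UGU -> C; peptide=MPLC
pos 12: UAA -> STOP

Answer: MPLC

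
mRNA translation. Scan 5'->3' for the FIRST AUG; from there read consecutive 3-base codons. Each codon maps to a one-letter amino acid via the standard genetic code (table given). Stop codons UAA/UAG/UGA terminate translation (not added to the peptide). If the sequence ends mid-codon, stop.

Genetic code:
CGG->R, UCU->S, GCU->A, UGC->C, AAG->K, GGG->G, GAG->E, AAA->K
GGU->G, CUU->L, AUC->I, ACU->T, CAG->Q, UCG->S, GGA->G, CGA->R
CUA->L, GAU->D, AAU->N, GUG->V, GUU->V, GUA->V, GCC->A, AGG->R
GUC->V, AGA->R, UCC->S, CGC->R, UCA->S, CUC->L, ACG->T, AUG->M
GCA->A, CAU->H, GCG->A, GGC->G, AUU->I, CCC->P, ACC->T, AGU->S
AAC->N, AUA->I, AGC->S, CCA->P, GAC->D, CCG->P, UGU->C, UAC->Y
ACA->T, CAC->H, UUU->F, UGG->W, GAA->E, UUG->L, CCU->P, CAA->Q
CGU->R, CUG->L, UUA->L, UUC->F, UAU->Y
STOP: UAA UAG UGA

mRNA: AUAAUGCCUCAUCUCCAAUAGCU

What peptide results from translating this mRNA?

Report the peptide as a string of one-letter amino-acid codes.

Answer: MPHLQ

Derivation:
start AUG at pos 3
pos 3: AUG -> M; peptide=M
pos 6: CCU -> P; peptide=MP
pos 9: CAU -> H; peptide=MPH
pos 12: CUC -> L; peptide=MPHL
pos 15: CAA -> Q; peptide=MPHLQ
pos 18: UAG -> STOP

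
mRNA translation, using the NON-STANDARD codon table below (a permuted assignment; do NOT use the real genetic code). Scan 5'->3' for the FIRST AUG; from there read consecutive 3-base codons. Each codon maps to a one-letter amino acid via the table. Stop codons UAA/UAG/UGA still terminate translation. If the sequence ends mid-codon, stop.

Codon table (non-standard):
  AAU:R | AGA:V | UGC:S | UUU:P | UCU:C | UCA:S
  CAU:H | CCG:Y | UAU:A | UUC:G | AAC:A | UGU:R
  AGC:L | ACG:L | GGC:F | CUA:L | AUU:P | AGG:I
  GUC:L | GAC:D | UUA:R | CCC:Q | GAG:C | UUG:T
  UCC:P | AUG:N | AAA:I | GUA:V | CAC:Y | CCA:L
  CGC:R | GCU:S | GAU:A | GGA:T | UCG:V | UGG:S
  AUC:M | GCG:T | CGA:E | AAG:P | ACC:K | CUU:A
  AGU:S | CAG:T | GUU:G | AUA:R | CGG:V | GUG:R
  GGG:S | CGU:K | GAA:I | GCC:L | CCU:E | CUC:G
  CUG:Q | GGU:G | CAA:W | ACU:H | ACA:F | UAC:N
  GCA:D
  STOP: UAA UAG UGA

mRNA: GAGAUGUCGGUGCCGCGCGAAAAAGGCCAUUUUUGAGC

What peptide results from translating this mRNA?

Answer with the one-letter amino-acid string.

start AUG at pos 3
pos 3: AUG -> N; peptide=N
pos 6: UCG -> V; peptide=NV
pos 9: GUG -> R; peptide=NVR
pos 12: CCG -> Y; peptide=NVRY
pos 15: CGC -> R; peptide=NVRYR
pos 18: GAA -> I; peptide=NVRYRI
pos 21: AAA -> I; peptide=NVRYRII
pos 24: GGC -> F; peptide=NVRYRIIF
pos 27: CAU -> H; peptide=NVRYRIIFH
pos 30: UUU -> P; peptide=NVRYRIIFHP
pos 33: UGA -> STOP

Answer: NVRYRIIFHP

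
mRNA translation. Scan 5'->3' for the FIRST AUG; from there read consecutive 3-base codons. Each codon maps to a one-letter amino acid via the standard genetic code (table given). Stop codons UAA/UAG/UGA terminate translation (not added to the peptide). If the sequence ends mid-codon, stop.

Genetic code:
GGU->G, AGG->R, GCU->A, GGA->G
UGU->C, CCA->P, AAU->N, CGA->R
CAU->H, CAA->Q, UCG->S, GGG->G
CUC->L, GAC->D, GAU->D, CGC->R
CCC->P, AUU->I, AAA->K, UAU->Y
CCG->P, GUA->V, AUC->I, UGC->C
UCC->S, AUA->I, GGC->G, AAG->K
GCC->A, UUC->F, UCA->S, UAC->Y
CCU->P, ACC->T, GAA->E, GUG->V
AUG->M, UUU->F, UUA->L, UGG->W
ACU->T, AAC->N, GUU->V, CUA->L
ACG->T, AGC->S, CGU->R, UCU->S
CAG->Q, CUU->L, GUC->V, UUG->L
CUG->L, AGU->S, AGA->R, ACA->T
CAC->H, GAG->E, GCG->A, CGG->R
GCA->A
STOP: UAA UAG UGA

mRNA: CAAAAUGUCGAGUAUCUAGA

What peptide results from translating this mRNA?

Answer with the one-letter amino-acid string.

start AUG at pos 4
pos 4: AUG -> M; peptide=M
pos 7: UCG -> S; peptide=MS
pos 10: AGU -> S; peptide=MSS
pos 13: AUC -> I; peptide=MSSI
pos 16: UAG -> STOP

Answer: MSSI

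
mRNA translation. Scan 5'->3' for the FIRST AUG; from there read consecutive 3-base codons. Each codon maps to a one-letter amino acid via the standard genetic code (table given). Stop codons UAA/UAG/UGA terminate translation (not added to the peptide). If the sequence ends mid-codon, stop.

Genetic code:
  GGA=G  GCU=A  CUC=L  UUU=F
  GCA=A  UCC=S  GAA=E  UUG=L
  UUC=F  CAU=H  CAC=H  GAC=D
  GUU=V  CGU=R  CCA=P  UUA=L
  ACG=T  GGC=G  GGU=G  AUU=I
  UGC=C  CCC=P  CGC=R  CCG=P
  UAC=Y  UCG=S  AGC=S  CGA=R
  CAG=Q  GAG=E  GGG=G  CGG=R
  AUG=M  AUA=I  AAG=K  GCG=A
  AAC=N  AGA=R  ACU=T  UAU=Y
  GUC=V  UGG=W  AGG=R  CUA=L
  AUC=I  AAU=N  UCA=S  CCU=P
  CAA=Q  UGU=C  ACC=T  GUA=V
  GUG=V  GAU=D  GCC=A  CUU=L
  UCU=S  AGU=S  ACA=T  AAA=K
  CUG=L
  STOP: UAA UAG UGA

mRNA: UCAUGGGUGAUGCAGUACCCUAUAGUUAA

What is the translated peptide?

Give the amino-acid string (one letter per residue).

start AUG at pos 2
pos 2: AUG -> M; peptide=M
pos 5: GGU -> G; peptide=MG
pos 8: GAU -> D; peptide=MGD
pos 11: GCA -> A; peptide=MGDA
pos 14: GUA -> V; peptide=MGDAV
pos 17: CCC -> P; peptide=MGDAVP
pos 20: UAU -> Y; peptide=MGDAVPY
pos 23: AGU -> S; peptide=MGDAVPYS
pos 26: UAA -> STOP

Answer: MGDAVPYS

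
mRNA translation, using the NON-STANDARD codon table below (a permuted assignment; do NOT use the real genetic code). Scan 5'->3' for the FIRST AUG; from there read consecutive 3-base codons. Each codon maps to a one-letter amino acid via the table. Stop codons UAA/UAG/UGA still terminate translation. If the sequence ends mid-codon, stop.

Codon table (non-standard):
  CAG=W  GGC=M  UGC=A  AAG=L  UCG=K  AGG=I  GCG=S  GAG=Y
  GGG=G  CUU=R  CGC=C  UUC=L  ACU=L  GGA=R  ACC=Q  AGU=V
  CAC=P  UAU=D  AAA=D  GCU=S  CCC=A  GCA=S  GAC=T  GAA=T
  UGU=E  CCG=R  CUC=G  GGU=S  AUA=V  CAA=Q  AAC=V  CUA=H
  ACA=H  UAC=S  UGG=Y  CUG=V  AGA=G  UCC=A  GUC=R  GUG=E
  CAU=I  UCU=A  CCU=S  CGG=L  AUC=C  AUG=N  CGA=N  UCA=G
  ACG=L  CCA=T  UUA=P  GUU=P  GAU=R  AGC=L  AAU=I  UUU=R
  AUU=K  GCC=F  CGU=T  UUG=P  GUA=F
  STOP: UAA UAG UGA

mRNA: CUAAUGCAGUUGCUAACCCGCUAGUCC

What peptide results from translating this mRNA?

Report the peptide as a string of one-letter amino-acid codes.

Answer: NWPHQC

Derivation:
start AUG at pos 3
pos 3: AUG -> N; peptide=N
pos 6: CAG -> W; peptide=NW
pos 9: UUG -> P; peptide=NWP
pos 12: CUA -> H; peptide=NWPH
pos 15: ACC -> Q; peptide=NWPHQ
pos 18: CGC -> C; peptide=NWPHQC
pos 21: UAG -> STOP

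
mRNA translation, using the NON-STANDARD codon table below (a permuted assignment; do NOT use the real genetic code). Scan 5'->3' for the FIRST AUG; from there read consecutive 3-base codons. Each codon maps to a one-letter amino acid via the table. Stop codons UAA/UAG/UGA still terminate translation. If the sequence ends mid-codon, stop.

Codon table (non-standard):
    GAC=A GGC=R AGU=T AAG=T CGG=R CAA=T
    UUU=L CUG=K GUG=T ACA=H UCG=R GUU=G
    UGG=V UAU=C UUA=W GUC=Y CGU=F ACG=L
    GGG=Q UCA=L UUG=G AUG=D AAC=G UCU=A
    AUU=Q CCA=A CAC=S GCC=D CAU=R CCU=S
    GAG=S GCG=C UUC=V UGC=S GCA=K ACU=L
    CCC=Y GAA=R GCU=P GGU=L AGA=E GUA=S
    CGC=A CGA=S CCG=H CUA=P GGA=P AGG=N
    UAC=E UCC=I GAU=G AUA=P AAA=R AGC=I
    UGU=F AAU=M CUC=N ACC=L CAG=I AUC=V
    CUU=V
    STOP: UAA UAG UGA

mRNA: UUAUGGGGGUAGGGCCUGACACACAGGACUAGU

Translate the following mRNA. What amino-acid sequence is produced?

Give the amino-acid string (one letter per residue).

start AUG at pos 2
pos 2: AUG -> D; peptide=D
pos 5: GGG -> Q; peptide=DQ
pos 8: GUA -> S; peptide=DQS
pos 11: GGG -> Q; peptide=DQSQ
pos 14: CCU -> S; peptide=DQSQS
pos 17: GAC -> A; peptide=DQSQSA
pos 20: ACA -> H; peptide=DQSQSAH
pos 23: CAG -> I; peptide=DQSQSAHI
pos 26: GAC -> A; peptide=DQSQSAHIA
pos 29: UAG -> STOP

Answer: DQSQSAHIA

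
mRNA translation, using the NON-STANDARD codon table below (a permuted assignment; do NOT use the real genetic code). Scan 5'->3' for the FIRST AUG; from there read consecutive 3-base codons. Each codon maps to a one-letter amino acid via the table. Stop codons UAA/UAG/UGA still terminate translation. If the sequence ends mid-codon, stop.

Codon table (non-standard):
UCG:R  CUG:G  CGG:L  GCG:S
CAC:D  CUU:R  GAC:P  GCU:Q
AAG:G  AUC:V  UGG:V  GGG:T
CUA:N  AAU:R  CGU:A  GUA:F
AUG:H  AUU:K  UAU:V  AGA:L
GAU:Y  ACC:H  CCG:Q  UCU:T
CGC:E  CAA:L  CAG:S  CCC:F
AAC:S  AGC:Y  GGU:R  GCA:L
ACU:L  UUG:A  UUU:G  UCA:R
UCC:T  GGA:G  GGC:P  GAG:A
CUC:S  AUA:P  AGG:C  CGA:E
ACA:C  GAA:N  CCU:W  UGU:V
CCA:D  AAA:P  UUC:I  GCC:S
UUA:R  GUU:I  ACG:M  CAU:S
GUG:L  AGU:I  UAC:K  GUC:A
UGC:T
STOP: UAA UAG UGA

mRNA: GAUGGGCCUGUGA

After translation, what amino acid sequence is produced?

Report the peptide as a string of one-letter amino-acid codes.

start AUG at pos 1
pos 1: AUG -> H; peptide=H
pos 4: GGC -> P; peptide=HP
pos 7: CUG -> G; peptide=HPG
pos 10: UGA -> STOP

Answer: HPG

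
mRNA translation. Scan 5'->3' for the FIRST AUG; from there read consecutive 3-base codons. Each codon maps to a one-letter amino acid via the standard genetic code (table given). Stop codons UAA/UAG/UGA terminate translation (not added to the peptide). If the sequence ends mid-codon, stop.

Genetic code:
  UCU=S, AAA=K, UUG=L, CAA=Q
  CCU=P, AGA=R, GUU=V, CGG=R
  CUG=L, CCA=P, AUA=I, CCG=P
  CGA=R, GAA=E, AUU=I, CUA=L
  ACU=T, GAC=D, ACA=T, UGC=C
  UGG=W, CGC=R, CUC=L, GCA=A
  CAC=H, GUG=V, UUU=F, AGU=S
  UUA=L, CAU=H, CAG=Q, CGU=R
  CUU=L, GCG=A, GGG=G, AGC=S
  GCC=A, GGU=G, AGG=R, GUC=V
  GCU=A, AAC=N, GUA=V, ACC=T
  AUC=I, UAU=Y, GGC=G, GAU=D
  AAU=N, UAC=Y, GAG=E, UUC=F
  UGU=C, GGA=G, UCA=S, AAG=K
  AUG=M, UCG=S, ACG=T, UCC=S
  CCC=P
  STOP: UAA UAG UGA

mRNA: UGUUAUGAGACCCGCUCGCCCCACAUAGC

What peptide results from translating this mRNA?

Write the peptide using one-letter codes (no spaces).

Answer: MRPARPT

Derivation:
start AUG at pos 4
pos 4: AUG -> M; peptide=M
pos 7: AGA -> R; peptide=MR
pos 10: CCC -> P; peptide=MRP
pos 13: GCU -> A; peptide=MRPA
pos 16: CGC -> R; peptide=MRPAR
pos 19: CCC -> P; peptide=MRPARP
pos 22: ACA -> T; peptide=MRPARPT
pos 25: UAG -> STOP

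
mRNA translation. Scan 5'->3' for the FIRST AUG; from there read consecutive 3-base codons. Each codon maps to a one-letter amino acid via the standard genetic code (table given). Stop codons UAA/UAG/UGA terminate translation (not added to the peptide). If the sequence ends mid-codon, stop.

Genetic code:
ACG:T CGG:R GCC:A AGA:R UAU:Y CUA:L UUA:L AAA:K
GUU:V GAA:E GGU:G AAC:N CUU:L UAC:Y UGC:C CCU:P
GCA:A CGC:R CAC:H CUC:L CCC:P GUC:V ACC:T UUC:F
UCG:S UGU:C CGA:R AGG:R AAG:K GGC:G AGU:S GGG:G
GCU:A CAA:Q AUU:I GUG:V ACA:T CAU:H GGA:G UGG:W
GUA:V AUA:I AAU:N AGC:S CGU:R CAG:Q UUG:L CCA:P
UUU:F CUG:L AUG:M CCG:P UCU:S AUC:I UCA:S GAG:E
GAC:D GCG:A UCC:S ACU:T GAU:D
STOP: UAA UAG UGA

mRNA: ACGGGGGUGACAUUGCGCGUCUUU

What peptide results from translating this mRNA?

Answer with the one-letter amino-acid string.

Answer: (empty: no AUG start codon)

Derivation:
no AUG start codon found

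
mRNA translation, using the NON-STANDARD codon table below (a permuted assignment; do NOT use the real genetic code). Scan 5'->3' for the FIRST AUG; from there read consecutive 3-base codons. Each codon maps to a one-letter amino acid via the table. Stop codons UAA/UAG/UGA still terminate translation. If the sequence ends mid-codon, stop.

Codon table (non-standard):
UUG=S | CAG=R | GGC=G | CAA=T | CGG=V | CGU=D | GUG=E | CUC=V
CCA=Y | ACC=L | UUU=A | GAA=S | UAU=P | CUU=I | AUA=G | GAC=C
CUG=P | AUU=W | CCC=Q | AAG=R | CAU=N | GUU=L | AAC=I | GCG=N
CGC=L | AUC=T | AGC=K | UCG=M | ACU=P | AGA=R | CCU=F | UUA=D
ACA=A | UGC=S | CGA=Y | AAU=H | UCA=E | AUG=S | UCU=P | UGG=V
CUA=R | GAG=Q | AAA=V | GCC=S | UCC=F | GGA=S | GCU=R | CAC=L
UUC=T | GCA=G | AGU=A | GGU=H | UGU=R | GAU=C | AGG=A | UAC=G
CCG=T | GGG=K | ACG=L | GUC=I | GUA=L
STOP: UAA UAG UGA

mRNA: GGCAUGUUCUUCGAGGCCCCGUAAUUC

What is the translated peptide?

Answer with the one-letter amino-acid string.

start AUG at pos 3
pos 3: AUG -> S; peptide=S
pos 6: UUC -> T; peptide=ST
pos 9: UUC -> T; peptide=STT
pos 12: GAG -> Q; peptide=STTQ
pos 15: GCC -> S; peptide=STTQS
pos 18: CCG -> T; peptide=STTQST
pos 21: UAA -> STOP

Answer: STTQST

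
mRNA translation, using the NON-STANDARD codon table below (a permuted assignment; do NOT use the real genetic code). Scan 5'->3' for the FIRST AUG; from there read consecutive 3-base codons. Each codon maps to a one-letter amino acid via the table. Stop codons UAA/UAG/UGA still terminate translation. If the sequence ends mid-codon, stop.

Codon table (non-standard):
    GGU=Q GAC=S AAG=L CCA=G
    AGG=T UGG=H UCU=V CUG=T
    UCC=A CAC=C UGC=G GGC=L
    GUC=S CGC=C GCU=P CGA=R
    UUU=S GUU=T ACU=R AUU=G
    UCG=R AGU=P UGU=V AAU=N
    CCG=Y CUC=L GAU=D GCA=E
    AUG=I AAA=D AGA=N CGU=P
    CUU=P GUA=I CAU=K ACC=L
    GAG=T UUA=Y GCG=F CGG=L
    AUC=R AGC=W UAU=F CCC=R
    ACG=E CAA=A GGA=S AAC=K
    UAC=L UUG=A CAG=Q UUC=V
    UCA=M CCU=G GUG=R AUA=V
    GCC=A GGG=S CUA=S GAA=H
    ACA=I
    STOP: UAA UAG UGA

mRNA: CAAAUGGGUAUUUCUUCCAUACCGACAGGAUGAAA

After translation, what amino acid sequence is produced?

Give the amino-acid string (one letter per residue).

Answer: IQGVAVYIS

Derivation:
start AUG at pos 3
pos 3: AUG -> I; peptide=I
pos 6: GGU -> Q; peptide=IQ
pos 9: AUU -> G; peptide=IQG
pos 12: UCU -> V; peptide=IQGV
pos 15: UCC -> A; peptide=IQGVA
pos 18: AUA -> V; peptide=IQGVAV
pos 21: CCG -> Y; peptide=IQGVAVY
pos 24: ACA -> I; peptide=IQGVAVYI
pos 27: GGA -> S; peptide=IQGVAVYIS
pos 30: UGA -> STOP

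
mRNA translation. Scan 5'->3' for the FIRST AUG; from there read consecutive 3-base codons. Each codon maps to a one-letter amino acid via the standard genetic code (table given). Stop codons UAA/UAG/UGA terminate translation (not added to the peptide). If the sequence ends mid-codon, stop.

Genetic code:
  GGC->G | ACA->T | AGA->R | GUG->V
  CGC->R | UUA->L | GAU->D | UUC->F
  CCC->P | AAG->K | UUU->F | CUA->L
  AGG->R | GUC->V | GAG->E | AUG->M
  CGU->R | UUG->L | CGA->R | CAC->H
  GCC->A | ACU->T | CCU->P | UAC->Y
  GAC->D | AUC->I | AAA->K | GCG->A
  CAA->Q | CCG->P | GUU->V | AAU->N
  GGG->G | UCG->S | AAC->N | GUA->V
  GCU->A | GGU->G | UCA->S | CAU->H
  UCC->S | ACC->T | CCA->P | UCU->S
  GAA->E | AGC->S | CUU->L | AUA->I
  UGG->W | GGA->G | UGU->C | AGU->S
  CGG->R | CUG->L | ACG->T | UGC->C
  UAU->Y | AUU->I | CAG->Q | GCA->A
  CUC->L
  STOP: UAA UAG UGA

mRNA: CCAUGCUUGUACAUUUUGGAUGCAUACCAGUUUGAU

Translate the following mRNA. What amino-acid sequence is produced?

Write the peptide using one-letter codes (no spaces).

Answer: MLVHFGCIPV

Derivation:
start AUG at pos 2
pos 2: AUG -> M; peptide=M
pos 5: CUU -> L; peptide=ML
pos 8: GUA -> V; peptide=MLV
pos 11: CAU -> H; peptide=MLVH
pos 14: UUU -> F; peptide=MLVHF
pos 17: GGA -> G; peptide=MLVHFG
pos 20: UGC -> C; peptide=MLVHFGC
pos 23: AUA -> I; peptide=MLVHFGCI
pos 26: CCA -> P; peptide=MLVHFGCIP
pos 29: GUU -> V; peptide=MLVHFGCIPV
pos 32: UGA -> STOP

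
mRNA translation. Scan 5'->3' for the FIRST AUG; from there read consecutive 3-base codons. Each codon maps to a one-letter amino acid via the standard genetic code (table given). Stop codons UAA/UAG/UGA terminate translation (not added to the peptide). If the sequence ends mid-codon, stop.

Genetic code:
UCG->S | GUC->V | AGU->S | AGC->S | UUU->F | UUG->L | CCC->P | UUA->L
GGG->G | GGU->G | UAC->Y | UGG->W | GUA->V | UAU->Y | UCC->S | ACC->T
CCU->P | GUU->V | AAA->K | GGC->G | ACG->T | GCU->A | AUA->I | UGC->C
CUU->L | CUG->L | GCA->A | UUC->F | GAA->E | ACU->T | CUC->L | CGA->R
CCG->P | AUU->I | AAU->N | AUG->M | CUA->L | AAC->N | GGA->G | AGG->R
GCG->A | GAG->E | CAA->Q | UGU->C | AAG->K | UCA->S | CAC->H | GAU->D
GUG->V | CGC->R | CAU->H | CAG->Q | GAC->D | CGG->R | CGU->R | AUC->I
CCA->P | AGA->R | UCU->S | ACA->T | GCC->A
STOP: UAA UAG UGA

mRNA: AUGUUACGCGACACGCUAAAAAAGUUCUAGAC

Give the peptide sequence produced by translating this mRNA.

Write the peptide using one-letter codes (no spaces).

Answer: MLRDTLKKF

Derivation:
start AUG at pos 0
pos 0: AUG -> M; peptide=M
pos 3: UUA -> L; peptide=ML
pos 6: CGC -> R; peptide=MLR
pos 9: GAC -> D; peptide=MLRD
pos 12: ACG -> T; peptide=MLRDT
pos 15: CUA -> L; peptide=MLRDTL
pos 18: AAA -> K; peptide=MLRDTLK
pos 21: AAG -> K; peptide=MLRDTLKK
pos 24: UUC -> F; peptide=MLRDTLKKF
pos 27: UAG -> STOP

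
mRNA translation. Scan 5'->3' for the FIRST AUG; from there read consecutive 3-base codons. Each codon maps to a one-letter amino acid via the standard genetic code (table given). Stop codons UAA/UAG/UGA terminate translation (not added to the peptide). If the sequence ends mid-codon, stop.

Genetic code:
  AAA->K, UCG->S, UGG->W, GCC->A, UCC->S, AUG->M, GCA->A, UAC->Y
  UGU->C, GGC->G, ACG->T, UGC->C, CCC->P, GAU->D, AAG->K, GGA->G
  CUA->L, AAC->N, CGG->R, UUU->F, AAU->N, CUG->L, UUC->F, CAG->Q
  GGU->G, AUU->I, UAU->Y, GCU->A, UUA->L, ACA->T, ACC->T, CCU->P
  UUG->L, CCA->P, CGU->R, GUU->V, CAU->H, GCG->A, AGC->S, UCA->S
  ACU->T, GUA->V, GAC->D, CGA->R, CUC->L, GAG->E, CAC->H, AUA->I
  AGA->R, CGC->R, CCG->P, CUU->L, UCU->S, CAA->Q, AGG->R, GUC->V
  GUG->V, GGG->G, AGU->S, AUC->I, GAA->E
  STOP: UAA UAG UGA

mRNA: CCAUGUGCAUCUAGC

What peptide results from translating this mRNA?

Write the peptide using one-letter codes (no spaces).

Answer: MCI

Derivation:
start AUG at pos 2
pos 2: AUG -> M; peptide=M
pos 5: UGC -> C; peptide=MC
pos 8: AUC -> I; peptide=MCI
pos 11: UAG -> STOP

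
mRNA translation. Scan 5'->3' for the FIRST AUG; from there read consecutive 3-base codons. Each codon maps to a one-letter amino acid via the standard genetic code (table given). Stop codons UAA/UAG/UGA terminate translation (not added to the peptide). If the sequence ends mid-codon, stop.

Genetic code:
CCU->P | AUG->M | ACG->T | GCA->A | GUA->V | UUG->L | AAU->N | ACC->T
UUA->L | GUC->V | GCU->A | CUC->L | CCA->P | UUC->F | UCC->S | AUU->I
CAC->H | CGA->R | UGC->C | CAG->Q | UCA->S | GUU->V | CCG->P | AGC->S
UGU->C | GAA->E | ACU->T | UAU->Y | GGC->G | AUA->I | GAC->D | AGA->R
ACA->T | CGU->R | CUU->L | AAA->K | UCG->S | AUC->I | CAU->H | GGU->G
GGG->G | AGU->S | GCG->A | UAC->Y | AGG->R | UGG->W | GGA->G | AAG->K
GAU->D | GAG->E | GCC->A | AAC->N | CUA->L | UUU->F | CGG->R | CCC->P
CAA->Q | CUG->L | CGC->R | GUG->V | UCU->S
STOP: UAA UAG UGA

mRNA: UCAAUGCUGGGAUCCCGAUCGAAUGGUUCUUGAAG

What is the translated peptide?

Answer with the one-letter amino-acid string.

start AUG at pos 3
pos 3: AUG -> M; peptide=M
pos 6: CUG -> L; peptide=ML
pos 9: GGA -> G; peptide=MLG
pos 12: UCC -> S; peptide=MLGS
pos 15: CGA -> R; peptide=MLGSR
pos 18: UCG -> S; peptide=MLGSRS
pos 21: AAU -> N; peptide=MLGSRSN
pos 24: GGU -> G; peptide=MLGSRSNG
pos 27: UCU -> S; peptide=MLGSRSNGS
pos 30: UGA -> STOP

Answer: MLGSRSNGS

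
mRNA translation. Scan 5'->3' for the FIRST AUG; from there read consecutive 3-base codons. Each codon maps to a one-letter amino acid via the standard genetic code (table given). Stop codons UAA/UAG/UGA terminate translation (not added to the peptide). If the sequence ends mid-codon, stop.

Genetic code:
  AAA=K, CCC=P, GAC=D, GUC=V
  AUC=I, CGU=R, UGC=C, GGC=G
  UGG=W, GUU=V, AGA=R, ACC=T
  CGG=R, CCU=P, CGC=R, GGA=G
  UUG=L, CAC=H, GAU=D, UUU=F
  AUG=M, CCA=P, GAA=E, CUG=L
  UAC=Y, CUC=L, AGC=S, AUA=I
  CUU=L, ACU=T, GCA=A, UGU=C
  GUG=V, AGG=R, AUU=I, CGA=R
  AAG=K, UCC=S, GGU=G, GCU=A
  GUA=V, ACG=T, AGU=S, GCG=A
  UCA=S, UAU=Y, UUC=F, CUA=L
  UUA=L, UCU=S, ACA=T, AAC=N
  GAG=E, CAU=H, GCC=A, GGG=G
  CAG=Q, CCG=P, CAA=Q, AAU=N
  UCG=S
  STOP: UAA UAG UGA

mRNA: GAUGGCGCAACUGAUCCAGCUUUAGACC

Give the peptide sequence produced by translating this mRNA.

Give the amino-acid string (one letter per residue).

Answer: MAQLIQL

Derivation:
start AUG at pos 1
pos 1: AUG -> M; peptide=M
pos 4: GCG -> A; peptide=MA
pos 7: CAA -> Q; peptide=MAQ
pos 10: CUG -> L; peptide=MAQL
pos 13: AUC -> I; peptide=MAQLI
pos 16: CAG -> Q; peptide=MAQLIQ
pos 19: CUU -> L; peptide=MAQLIQL
pos 22: UAG -> STOP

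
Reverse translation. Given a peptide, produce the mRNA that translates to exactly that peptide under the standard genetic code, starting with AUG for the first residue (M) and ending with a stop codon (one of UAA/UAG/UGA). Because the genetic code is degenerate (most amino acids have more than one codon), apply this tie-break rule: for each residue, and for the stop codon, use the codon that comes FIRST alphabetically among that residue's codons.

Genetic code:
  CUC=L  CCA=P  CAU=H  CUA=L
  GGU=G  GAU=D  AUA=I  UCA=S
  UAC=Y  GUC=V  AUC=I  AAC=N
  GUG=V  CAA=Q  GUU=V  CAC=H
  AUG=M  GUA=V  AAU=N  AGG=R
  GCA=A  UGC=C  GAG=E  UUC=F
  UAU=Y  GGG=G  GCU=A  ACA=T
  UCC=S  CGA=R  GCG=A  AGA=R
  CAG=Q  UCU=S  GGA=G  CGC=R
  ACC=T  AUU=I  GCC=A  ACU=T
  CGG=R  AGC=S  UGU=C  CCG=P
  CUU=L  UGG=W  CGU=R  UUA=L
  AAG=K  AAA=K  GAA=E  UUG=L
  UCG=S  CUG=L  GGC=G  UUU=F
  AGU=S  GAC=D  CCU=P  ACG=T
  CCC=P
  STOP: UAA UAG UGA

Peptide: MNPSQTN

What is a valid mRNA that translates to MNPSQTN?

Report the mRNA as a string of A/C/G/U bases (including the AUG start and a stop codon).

Answer: mRNA: AUGAACCCAAGCCAAACAAACUAA

Derivation:
residue 1: M -> AUG (start codon)
residue 2: N codons sorted = AAC,AAU -> pick first = AAC
residue 3: P codons sorted = CCA,CCC,CCG,CCU -> pick first = CCA
residue 4: S codons sorted = AGC,AGU,UCA,UCC,UCG,UCU -> pick first = AGC
residue 5: Q codons sorted = CAA,CAG -> pick first = CAA
residue 6: T codons sorted = ACA,ACC,ACG,ACU -> pick first = ACA
residue 7: N codons sorted = AAC,AAU -> pick first = AAC
terminator: stop codons sorted = UAA,UAG,UGA -> pick first = UAA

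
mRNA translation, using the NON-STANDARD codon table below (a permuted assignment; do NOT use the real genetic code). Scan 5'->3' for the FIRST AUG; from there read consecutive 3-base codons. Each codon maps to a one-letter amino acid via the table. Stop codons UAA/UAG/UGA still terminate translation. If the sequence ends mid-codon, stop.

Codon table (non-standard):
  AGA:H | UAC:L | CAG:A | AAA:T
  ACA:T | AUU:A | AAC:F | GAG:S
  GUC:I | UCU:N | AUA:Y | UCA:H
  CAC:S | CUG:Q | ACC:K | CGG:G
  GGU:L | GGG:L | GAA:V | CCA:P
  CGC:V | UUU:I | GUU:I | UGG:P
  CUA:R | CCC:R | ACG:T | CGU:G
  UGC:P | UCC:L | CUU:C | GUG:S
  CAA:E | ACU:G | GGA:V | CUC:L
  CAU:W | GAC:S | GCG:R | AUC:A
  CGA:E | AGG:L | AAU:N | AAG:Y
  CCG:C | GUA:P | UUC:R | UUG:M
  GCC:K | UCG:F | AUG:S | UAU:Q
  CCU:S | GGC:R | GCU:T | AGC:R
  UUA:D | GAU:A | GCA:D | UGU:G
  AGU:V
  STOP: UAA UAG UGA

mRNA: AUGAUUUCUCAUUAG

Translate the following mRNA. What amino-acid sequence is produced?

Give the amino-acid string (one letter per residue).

Answer: SANW

Derivation:
start AUG at pos 0
pos 0: AUG -> S; peptide=S
pos 3: AUU -> A; peptide=SA
pos 6: UCU -> N; peptide=SAN
pos 9: CAU -> W; peptide=SANW
pos 12: UAG -> STOP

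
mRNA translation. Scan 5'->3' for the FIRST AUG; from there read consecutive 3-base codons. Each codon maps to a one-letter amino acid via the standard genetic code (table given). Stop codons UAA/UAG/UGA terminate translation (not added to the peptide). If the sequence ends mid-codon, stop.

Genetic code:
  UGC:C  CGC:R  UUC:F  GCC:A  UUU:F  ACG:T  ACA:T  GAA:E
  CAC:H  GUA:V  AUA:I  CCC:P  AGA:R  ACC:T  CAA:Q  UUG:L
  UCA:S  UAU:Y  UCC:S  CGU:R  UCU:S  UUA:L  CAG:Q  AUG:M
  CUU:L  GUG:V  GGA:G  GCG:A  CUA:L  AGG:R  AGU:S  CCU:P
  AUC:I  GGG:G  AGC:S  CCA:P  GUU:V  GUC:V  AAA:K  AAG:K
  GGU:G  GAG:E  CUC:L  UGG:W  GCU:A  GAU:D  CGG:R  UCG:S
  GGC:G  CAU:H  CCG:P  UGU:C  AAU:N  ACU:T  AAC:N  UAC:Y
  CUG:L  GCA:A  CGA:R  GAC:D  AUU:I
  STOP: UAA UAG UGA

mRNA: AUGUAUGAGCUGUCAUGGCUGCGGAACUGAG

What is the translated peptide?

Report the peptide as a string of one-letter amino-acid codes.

Answer: MYELSWLRN

Derivation:
start AUG at pos 0
pos 0: AUG -> M; peptide=M
pos 3: UAU -> Y; peptide=MY
pos 6: GAG -> E; peptide=MYE
pos 9: CUG -> L; peptide=MYEL
pos 12: UCA -> S; peptide=MYELS
pos 15: UGG -> W; peptide=MYELSW
pos 18: CUG -> L; peptide=MYELSWL
pos 21: CGG -> R; peptide=MYELSWLR
pos 24: AAC -> N; peptide=MYELSWLRN
pos 27: UGA -> STOP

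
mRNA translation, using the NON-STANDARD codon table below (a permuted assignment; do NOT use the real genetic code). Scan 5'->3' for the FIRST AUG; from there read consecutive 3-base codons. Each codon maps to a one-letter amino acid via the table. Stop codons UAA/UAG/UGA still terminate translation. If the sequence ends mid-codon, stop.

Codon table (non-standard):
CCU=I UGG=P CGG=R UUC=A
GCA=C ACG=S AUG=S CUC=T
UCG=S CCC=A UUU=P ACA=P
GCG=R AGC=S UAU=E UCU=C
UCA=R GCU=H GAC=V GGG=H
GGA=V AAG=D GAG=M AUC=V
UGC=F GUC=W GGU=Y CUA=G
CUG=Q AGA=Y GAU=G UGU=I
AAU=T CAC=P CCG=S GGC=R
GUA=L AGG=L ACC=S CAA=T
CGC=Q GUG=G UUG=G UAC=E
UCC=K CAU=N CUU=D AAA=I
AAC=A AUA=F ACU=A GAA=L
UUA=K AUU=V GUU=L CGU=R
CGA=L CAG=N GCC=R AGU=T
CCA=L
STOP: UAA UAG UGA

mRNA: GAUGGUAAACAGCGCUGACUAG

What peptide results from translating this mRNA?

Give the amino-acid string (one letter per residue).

Answer: SLASHV

Derivation:
start AUG at pos 1
pos 1: AUG -> S; peptide=S
pos 4: GUA -> L; peptide=SL
pos 7: AAC -> A; peptide=SLA
pos 10: AGC -> S; peptide=SLAS
pos 13: GCU -> H; peptide=SLASH
pos 16: GAC -> V; peptide=SLASHV
pos 19: UAG -> STOP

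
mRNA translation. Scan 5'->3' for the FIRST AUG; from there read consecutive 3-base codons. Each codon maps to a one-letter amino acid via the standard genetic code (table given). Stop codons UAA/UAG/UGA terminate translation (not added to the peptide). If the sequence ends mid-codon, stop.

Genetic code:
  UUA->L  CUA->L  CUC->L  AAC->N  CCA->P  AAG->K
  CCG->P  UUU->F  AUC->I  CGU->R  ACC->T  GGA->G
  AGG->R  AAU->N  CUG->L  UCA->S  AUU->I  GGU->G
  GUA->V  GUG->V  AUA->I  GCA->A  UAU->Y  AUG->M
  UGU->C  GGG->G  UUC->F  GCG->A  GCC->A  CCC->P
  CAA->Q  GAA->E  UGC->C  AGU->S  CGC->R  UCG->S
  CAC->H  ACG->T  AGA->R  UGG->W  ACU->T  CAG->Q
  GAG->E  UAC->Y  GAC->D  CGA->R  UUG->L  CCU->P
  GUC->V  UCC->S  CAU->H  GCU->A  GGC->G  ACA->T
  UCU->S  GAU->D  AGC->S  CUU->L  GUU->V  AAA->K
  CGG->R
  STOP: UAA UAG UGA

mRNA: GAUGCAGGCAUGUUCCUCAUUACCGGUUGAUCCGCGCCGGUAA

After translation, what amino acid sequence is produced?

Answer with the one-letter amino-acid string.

Answer: MQACSSLPVDPRR

Derivation:
start AUG at pos 1
pos 1: AUG -> M; peptide=M
pos 4: CAG -> Q; peptide=MQ
pos 7: GCA -> A; peptide=MQA
pos 10: UGU -> C; peptide=MQAC
pos 13: UCC -> S; peptide=MQACS
pos 16: UCA -> S; peptide=MQACSS
pos 19: UUA -> L; peptide=MQACSSL
pos 22: CCG -> P; peptide=MQACSSLP
pos 25: GUU -> V; peptide=MQACSSLPV
pos 28: GAU -> D; peptide=MQACSSLPVD
pos 31: CCG -> P; peptide=MQACSSLPVDP
pos 34: CGC -> R; peptide=MQACSSLPVDPR
pos 37: CGG -> R; peptide=MQACSSLPVDPRR
pos 40: UAA -> STOP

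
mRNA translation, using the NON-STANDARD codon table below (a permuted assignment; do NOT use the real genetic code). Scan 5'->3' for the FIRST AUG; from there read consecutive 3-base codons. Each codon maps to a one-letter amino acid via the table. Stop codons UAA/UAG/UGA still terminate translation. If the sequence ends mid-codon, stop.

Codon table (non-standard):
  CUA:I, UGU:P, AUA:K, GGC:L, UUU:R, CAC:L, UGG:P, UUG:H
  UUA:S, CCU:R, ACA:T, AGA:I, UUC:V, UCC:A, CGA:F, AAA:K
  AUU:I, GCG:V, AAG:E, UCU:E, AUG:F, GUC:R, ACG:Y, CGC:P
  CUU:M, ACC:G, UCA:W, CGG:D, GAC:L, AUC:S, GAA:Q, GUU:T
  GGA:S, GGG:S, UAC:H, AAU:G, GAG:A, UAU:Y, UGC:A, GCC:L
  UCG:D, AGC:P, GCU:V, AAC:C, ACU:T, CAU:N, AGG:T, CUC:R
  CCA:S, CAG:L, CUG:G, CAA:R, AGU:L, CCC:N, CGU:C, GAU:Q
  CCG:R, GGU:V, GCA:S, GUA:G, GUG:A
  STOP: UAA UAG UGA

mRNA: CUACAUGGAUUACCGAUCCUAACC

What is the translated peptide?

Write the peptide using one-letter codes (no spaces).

Answer: FQHFA

Derivation:
start AUG at pos 4
pos 4: AUG -> F; peptide=F
pos 7: GAU -> Q; peptide=FQ
pos 10: UAC -> H; peptide=FQH
pos 13: CGA -> F; peptide=FQHF
pos 16: UCC -> A; peptide=FQHFA
pos 19: UAA -> STOP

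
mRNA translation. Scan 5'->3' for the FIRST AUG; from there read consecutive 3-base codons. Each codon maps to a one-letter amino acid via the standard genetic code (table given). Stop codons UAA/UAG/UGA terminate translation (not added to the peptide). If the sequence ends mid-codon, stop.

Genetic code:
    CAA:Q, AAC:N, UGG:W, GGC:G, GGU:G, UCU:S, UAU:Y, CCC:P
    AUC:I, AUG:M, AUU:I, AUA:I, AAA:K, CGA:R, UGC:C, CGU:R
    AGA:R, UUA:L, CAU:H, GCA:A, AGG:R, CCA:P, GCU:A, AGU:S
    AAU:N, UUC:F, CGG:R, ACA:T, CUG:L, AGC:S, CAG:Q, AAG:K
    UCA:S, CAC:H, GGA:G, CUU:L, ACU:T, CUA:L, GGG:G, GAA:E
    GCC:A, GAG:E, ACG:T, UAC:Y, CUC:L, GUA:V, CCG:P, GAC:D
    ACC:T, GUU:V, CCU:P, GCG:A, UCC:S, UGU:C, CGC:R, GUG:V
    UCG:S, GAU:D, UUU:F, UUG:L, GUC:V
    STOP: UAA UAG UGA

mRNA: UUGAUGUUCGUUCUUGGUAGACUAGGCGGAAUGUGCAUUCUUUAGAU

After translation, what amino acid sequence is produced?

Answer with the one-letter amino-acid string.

start AUG at pos 3
pos 3: AUG -> M; peptide=M
pos 6: UUC -> F; peptide=MF
pos 9: GUU -> V; peptide=MFV
pos 12: CUU -> L; peptide=MFVL
pos 15: GGU -> G; peptide=MFVLG
pos 18: AGA -> R; peptide=MFVLGR
pos 21: CUA -> L; peptide=MFVLGRL
pos 24: GGC -> G; peptide=MFVLGRLG
pos 27: GGA -> G; peptide=MFVLGRLGG
pos 30: AUG -> M; peptide=MFVLGRLGGM
pos 33: UGC -> C; peptide=MFVLGRLGGMC
pos 36: AUU -> I; peptide=MFVLGRLGGMCI
pos 39: CUU -> L; peptide=MFVLGRLGGMCIL
pos 42: UAG -> STOP

Answer: MFVLGRLGGMCIL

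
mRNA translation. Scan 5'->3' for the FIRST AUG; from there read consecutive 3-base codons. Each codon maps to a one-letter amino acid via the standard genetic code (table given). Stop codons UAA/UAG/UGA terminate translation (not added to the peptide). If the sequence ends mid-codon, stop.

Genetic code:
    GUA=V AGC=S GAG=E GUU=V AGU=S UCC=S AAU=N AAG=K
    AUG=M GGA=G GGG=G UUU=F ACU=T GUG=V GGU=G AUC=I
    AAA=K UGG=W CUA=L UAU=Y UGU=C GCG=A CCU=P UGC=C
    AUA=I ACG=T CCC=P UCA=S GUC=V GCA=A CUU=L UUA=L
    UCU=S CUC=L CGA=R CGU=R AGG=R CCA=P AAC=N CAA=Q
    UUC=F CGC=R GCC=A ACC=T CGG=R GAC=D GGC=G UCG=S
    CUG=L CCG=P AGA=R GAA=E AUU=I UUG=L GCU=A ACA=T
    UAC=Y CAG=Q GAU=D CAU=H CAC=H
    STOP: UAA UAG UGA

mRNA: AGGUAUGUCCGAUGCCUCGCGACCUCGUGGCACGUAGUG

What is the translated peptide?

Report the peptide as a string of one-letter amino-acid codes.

start AUG at pos 4
pos 4: AUG -> M; peptide=M
pos 7: UCC -> S; peptide=MS
pos 10: GAU -> D; peptide=MSD
pos 13: GCC -> A; peptide=MSDA
pos 16: UCG -> S; peptide=MSDAS
pos 19: CGA -> R; peptide=MSDASR
pos 22: CCU -> P; peptide=MSDASRP
pos 25: CGU -> R; peptide=MSDASRPR
pos 28: GGC -> G; peptide=MSDASRPRG
pos 31: ACG -> T; peptide=MSDASRPRGT
pos 34: UAG -> STOP

Answer: MSDASRPRGT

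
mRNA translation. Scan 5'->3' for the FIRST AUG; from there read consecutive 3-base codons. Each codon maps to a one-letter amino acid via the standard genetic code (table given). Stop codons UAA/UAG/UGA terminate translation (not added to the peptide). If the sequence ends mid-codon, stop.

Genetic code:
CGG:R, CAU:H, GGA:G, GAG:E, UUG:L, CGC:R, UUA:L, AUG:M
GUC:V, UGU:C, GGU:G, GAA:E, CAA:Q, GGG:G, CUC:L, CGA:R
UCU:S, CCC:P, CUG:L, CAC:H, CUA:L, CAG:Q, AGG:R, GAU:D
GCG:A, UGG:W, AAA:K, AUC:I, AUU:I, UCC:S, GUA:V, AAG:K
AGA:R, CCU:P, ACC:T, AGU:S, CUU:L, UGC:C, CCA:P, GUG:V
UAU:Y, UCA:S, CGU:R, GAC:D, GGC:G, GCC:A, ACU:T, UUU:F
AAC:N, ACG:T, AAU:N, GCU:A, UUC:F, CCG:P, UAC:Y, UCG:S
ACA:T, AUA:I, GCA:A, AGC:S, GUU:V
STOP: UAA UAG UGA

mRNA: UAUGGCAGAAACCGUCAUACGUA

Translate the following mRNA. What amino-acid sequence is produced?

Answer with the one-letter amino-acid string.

Answer: MAETVIR

Derivation:
start AUG at pos 1
pos 1: AUG -> M; peptide=M
pos 4: GCA -> A; peptide=MA
pos 7: GAA -> E; peptide=MAE
pos 10: ACC -> T; peptide=MAET
pos 13: GUC -> V; peptide=MAETV
pos 16: AUA -> I; peptide=MAETVI
pos 19: CGU -> R; peptide=MAETVIR
pos 22: only 1 nt remain (<3), stop (end of mRNA)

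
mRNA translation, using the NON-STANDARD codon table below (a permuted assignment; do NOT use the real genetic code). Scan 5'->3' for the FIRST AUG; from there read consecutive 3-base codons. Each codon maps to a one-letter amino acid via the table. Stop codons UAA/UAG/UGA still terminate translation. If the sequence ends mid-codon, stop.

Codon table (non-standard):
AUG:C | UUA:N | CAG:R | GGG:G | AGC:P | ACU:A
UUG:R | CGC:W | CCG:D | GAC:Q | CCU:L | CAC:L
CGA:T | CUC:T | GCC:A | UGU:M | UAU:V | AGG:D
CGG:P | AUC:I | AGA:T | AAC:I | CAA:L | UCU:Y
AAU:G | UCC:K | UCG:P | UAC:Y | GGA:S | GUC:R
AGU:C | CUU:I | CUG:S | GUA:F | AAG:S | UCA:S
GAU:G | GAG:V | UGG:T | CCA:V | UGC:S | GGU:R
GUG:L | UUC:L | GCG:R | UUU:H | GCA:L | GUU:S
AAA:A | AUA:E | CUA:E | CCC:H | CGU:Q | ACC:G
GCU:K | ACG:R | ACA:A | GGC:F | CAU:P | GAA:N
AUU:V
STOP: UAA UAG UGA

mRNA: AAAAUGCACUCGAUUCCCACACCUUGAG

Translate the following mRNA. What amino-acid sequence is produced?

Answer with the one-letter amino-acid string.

Answer: CLPVHAL

Derivation:
start AUG at pos 3
pos 3: AUG -> C; peptide=C
pos 6: CAC -> L; peptide=CL
pos 9: UCG -> P; peptide=CLP
pos 12: AUU -> V; peptide=CLPV
pos 15: CCC -> H; peptide=CLPVH
pos 18: ACA -> A; peptide=CLPVHA
pos 21: CCU -> L; peptide=CLPVHAL
pos 24: UGA -> STOP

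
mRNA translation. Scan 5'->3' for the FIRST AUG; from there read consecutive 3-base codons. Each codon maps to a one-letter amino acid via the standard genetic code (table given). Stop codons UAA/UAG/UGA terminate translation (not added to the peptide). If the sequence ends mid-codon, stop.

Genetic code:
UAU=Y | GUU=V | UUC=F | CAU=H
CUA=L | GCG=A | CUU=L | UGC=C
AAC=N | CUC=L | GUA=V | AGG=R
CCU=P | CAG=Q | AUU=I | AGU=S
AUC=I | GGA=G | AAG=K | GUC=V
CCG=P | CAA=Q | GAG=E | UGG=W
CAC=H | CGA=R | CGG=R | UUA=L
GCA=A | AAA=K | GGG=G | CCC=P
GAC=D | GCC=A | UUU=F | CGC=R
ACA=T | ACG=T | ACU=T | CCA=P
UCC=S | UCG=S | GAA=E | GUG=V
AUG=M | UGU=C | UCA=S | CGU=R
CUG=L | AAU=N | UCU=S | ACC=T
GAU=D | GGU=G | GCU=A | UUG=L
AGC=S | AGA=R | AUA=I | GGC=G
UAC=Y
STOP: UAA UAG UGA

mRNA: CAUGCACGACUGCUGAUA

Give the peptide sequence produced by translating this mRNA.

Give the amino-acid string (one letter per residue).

start AUG at pos 1
pos 1: AUG -> M; peptide=M
pos 4: CAC -> H; peptide=MH
pos 7: GAC -> D; peptide=MHD
pos 10: UGC -> C; peptide=MHDC
pos 13: UGA -> STOP

Answer: MHDC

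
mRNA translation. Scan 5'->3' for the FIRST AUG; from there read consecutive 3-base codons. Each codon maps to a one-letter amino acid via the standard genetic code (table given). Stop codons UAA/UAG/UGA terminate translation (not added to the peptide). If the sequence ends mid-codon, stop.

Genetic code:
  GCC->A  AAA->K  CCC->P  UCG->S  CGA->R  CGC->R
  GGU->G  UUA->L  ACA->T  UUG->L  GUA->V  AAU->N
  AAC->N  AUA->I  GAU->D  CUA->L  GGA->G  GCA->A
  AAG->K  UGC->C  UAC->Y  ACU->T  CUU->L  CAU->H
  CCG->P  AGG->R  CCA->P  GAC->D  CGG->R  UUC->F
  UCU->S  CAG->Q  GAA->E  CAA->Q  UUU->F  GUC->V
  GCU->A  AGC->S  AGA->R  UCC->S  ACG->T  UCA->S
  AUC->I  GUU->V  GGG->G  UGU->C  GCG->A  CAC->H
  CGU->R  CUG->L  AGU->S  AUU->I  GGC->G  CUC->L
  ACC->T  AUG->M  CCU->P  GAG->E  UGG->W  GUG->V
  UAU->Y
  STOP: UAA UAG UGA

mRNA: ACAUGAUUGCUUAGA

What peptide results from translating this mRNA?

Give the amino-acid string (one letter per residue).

start AUG at pos 2
pos 2: AUG -> M; peptide=M
pos 5: AUU -> I; peptide=MI
pos 8: GCU -> A; peptide=MIA
pos 11: UAG -> STOP

Answer: MIA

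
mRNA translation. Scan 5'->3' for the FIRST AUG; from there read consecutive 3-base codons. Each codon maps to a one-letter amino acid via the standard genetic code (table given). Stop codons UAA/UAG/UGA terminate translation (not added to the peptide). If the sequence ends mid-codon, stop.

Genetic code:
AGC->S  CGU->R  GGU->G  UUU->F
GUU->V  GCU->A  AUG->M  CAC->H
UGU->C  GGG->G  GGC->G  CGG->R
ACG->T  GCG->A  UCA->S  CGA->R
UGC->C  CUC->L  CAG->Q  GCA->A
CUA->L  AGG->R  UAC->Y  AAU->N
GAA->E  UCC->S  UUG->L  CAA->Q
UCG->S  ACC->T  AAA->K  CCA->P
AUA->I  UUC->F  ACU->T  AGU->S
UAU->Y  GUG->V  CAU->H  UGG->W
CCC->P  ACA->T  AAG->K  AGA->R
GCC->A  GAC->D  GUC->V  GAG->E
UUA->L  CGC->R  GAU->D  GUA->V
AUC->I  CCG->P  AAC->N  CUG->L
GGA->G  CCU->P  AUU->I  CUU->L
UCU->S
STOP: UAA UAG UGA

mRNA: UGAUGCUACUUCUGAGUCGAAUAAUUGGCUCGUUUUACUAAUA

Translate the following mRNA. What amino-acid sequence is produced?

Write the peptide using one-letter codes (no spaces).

Answer: MLLLSRIIGSFY

Derivation:
start AUG at pos 2
pos 2: AUG -> M; peptide=M
pos 5: CUA -> L; peptide=ML
pos 8: CUU -> L; peptide=MLL
pos 11: CUG -> L; peptide=MLLL
pos 14: AGU -> S; peptide=MLLLS
pos 17: CGA -> R; peptide=MLLLSR
pos 20: AUA -> I; peptide=MLLLSRI
pos 23: AUU -> I; peptide=MLLLSRII
pos 26: GGC -> G; peptide=MLLLSRIIG
pos 29: UCG -> S; peptide=MLLLSRIIGS
pos 32: UUU -> F; peptide=MLLLSRIIGSF
pos 35: UAC -> Y; peptide=MLLLSRIIGSFY
pos 38: UAA -> STOP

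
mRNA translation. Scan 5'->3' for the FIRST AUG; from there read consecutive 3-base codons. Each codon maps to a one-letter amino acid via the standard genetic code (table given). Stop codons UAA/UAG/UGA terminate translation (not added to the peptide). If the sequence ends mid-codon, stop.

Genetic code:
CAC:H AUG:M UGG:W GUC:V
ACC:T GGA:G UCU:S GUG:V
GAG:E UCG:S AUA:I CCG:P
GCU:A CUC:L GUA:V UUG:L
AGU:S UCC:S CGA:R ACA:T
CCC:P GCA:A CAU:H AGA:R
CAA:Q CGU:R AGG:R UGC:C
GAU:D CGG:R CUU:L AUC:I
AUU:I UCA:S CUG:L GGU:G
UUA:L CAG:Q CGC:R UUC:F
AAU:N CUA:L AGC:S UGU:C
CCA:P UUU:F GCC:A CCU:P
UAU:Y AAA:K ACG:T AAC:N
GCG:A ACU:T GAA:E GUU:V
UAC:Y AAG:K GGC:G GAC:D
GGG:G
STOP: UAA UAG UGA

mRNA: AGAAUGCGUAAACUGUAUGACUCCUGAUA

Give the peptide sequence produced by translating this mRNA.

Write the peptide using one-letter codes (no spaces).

start AUG at pos 3
pos 3: AUG -> M; peptide=M
pos 6: CGU -> R; peptide=MR
pos 9: AAA -> K; peptide=MRK
pos 12: CUG -> L; peptide=MRKL
pos 15: UAU -> Y; peptide=MRKLY
pos 18: GAC -> D; peptide=MRKLYD
pos 21: UCC -> S; peptide=MRKLYDS
pos 24: UGA -> STOP

Answer: MRKLYDS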